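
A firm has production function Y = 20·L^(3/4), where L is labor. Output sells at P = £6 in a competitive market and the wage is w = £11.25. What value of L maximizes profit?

MP_L = (3/4)·20·L^(-1/4) = 15·L^(-1/4).
Profit maximization for a price taker requires P·MP_L = w: 6·15·L^(-1/4) = 11.25.
So L^(-1/4) = 0.125, which gives L = 4096.

L* = 4096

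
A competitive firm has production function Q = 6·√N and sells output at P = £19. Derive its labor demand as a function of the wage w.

MP_N = (1/2)·6·N^(-1/2) = 3·N^(-1/2).
Setting P·MP_N = w: 57·N^(-1/2) = w.
Solving for N: N^(-1/2) = w/57, so N = (57/w)^(2).

N(w) = 3249/w²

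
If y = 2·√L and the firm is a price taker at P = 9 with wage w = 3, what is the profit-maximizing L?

L* = 9

MP_L = (1/2)·2·L^(-1/2) = L^(-1/2).
Profit maximization for a price taker requires P·MP_L = w: 9·L^(-1/2) = 3.
So L^(-1/2) = 1/3, which gives L = 9.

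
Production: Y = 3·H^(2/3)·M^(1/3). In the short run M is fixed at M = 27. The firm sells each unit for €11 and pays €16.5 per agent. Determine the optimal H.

With M = 27, MP_H = (2/3)·3·H^(-1/3)·27^(1/3) = 6·H^(-1/3).
Profit maximization for a price taker requires P·MP_H = w: 11·6·H^(-1/3) = 16.5.
So H^(-1/3) = 0.25, which gives H = 64.

H* = 64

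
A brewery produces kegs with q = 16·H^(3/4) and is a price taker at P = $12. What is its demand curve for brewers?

MP_H = (3/4)·16·H^(-1/4) = 12·H^(-1/4).
Setting P·MP_H = w: 144·H^(-1/4) = w.
Solving for H: H^(-1/4) = w/144, so H = (144/w)^(4).

H(w) = (144/w)^(4)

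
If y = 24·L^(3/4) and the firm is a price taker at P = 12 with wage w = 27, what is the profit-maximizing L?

L* = 4096

MP_L = (3/4)·24·L^(-1/4) = 18·L^(-1/4).
Profit maximization for a price taker requires P·MP_L = w: 12·18·L^(-1/4) = 27.
So L^(-1/4) = 0.125, which gives L = 4096.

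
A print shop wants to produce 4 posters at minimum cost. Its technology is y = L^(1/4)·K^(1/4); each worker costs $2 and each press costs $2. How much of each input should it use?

Cost minimization requires the marginal rate of technical substitution to equal the input-price ratio: MP_L/MP_K = w/r.
Here MP_L/MP_K = (1/4)·(K/L)/(1/4) = (K/L). Setting this equal to 2/2 = 1 gives K = L.
Substituting into y = 4: L^(1/4)·(L)^(1/4) = 4.
Solving, L = 16 and K = 16.

L* = 16, K* = 16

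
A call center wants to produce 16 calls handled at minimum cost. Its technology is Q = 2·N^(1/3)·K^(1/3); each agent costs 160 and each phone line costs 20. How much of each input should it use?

N* = 8, K* = 64

Cost minimization requires the marginal rate of technical substitution to equal the input-price ratio: MP_N/MP_K = w/r.
Here MP_N/MP_K = (1/3)·(K/N)/(1/3) = (K/N). Setting this equal to 160/20 = 8 gives K = 8N.
Substituting into Q = 16: 2·N^(1/3)·(8N)^(1/3) = 16.
Solving, N = 8 and K = 64.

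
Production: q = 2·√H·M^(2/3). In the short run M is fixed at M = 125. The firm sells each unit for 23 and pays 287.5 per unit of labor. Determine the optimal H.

With M = 125, MP_H = (1/2)·2·H^(-1/2)·125^(2/3) = 25·H^(-1/2).
Profit maximization for a price taker requires P·MP_H = w: 23·25·H^(-1/2) = 287.5.
So H^(-1/2) = 0.5, which gives H = 4.

H* = 4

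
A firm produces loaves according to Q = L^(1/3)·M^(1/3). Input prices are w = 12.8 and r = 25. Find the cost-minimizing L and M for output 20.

Cost minimization requires the marginal rate of technical substitution to equal the input-price ratio: MP_L/MP_M = w/r.
Here MP_L/MP_M = (1/3)·(M/L)/(1/3) = (M/L). Setting this equal to 12.8/25 = 0.512 gives M = 0.512L.
Substituting into Q = 20: L^(1/3)·(0.512L)^(1/3) = 20.
Solving, L = 125 and M = 64.

L* = 125, M* = 64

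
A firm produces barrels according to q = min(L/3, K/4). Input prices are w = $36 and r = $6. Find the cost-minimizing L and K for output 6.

L* = 18, K* = 24

With a fixed-proportions technology, the cost-minimizing bundle uses no slack in either input: L/3 = K/4 = q.
So L = 3·6 = 18 and K = 4·6 = 24.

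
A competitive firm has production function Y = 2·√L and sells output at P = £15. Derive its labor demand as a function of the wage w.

L(w) = 225/w²

MP_L = (1/2)·2·L^(-1/2) = L^(-1/2).
Setting P·MP_L = w: 15·L^(-1/2) = w.
Solving for L: L^(-1/2) = w/15, so L = (15/w)^(2).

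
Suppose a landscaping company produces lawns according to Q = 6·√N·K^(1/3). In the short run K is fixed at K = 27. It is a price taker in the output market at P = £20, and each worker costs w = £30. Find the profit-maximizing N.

With K = 27, MP_N = (1/2)·6·N^(-1/2)·27^(1/3) = 9·N^(-1/2).
Profit maximization for a price taker requires P·MP_N = w: 20·9·N^(-1/2) = 30.
So N^(-1/2) = 1/6, which gives N = 36.

N* = 36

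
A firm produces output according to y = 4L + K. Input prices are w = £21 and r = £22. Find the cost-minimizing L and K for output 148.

The inputs are perfect substitutes, so the firm uses whichever has the lower cost per unit of output.
Cost per unit of output via L is 5.25; via K it is 22. L is cheaper.
Producing y = 148 with L alone: L = 37, K = 0.

L* = 37, K* = 0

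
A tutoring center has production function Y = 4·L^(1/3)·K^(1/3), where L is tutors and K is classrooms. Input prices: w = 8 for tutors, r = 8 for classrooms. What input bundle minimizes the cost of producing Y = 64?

Cost minimization requires the marginal rate of technical substitution to equal the input-price ratio: MP_L/MP_K = w/r.
Here MP_L/MP_K = (1/3)·(K/L)/(1/3) = (K/L). Setting this equal to 8/8 = 1 gives K = L.
Substituting into Y = 64: 4·L^(1/3)·(L)^(1/3) = 64.
Solving, L = 64 and K = 64.

L* = 64, K* = 64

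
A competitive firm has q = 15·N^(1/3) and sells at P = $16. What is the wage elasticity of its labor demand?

MP_N = (1/3)·15·N^(-2/3), so P·MP_N = w gives 80·N^(-2/3) = w.
Solving, N(w) = (80/w)^(3/2). This is a constant-elasticity form: N ∝ w^(−3/2), so ε = −3/2.

ε = -1.5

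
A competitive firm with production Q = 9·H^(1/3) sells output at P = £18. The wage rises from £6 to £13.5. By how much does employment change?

ΔH = -19

From P·MP_H = w with MP_H = 3·H^(-2/3), the labor demand is H(w) = (54/w)^(3/2).
At w = 6: H = 27. At w = 13.5: H = 8.
ΔH = 8 − 27 = -19.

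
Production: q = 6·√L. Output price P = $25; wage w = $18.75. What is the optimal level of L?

L* = 16

MP_L = (1/2)·6·L^(-1/2) = 3·L^(-1/2).
Profit maximization for a price taker requires P·MP_L = w: 25·3·L^(-1/2) = 18.75.
So L^(-1/2) = 0.25, which gives L = 16.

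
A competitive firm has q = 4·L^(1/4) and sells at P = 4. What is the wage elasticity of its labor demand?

ε = -4/3

MP_L = (1/4)·4·L^(-3/4), so P·MP_L = w gives 4·L^(-3/4) = w.
Solving, L(w) = (4/w)^(4/3). This is a constant-elasticity form: L ∝ w^(−4/3), so ε = −4/3.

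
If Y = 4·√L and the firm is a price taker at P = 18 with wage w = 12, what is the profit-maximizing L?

L* = 9

MP_L = (1/2)·4·L^(-1/2) = 2·L^(-1/2).
Profit maximization for a price taker requires P·MP_L = w: 18·2·L^(-1/2) = 12.
So L^(-1/2) = 1/3, which gives L = 9.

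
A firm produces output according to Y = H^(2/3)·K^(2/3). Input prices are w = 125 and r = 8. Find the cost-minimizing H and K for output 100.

H* = 8, K* = 125

Cost minimization requires the marginal rate of technical substitution to equal the input-price ratio: MP_H/MP_K = w/r.
Here MP_H/MP_K = (2/3)·(K/H)/(2/3) = (K/H). Setting this equal to 125/8 = 15.625 gives K = 15.625H.
Substituting into Y = 100: H^(2/3)·(15.625H)^(2/3) = 100.
Solving, H = 8 and K = 125.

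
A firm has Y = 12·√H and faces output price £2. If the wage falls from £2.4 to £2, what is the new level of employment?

From P·MP_H = w with MP_H = 6·H^(-1/2), the labor demand is H(w) = (12/w)^(2).
At w = 2.4: H = 25. At w = 2: H = 36.

H* = 36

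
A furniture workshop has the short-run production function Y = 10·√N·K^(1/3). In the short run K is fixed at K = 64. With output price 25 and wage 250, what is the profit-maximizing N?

N* = 4

With K = 64, MP_N = (1/2)·10·N^(-1/2)·64^(1/3) = 20·N^(-1/2).
Profit maximization for a price taker requires P·MP_N = w: 25·20·N^(-1/2) = 250.
So N^(-1/2) = 0.5, which gives N = 4.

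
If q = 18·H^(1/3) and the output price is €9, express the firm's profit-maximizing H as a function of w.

H(w) = (54/w)^(3/2)

MP_H = (1/3)·18·H^(-2/3) = 6·H^(-2/3).
Setting P·MP_H = w: 54·H^(-2/3) = w.
Solving for H: H^(-2/3) = w/54, so H = (54/w)^(3/2).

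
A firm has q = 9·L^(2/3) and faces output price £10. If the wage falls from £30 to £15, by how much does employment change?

From P·MP_L = w with MP_L = 6·L^(-1/3), the labor demand is L(w) = (60/w)^(3).
At w = 30: L = 8. At w = 15: L = 64.
ΔL = 64 − 8 = 56.

ΔL = 56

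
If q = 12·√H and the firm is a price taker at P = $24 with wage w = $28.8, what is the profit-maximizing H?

H* = 25

MP_H = (1/2)·12·H^(-1/2) = 6·H^(-1/2).
Profit maximization for a price taker requires P·MP_H = w: 24·6·H^(-1/2) = 28.8.
So H^(-1/2) = 0.2, which gives H = 25.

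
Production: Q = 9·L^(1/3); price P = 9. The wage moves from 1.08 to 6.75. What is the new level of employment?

From P·MP_L = w with MP_L = 3·L^(-2/3), the labor demand is L(w) = (27/w)^(3/2).
At w = 1.08: L = 125. At w = 6.75: L = 8.

L* = 8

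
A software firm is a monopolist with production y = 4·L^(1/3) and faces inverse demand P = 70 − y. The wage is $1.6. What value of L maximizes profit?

L* = 125

Marginal revenue from the inverse demand is MR = 70 − 2y.
The marginal product is MP_L = (4/3)·L^(-2/3).
A monopolist hires until marginal revenue product equals the wage: MR·MP_L = w.
At L, y = 4·L^(1/3). Substituting and solving: (70 − 8·L^(1/3))·(4/3)·L^(-2/3) = 1.6 gives L = 125.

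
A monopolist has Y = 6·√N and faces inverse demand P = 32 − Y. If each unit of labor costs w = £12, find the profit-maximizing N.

N* = 4

Marginal revenue from the inverse demand is MR = 32 − 2Y.
The marginal product is MP_N = 3·N^(-1/2).
A monopolist hires until marginal revenue product equals the wage: MR·MP_N = w.
At N, Y = 6·√N. Substituting and solving: (32 − 12·√N)·3·N^(-1/2) = 12 gives N = 4.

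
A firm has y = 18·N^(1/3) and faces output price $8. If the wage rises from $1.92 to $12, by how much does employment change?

From P·MP_N = w with MP_N = 6·N^(-2/3), the labor demand is N(w) = (48/w)^(3/2).
At w = 1.92: N = 125. At w = 12: N = 8.
ΔN = 8 − 125 = -117.

ΔN = -117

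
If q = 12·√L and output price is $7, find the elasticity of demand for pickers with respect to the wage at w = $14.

ε = -2

MP_L = (1/2)·12·L^(-1/2), so P·MP_L = w gives 42·L^(-1/2) = w.
Solving, L(w) = (42/w)^(2). This is a constant-elasticity form: L ∝ w^(−2), so ε = −2.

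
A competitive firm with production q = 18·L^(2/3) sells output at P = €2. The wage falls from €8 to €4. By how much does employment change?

ΔL = 189

From P·MP_L = w with MP_L = 12·L^(-1/3), the labor demand is L(w) = (24/w)^(3).
At w = 8: L = 27. At w = 4: L = 216.
ΔL = 216 − 27 = 189.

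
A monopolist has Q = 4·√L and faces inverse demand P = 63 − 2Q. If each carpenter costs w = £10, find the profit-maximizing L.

Marginal revenue from the inverse demand is MR = 63 − 4Q.
The marginal product is MP_L = 2·L^(-1/2).
A monopolist hires until marginal revenue product equals the wage: MR·MP_L = w.
At L, Q = 4·√L. Substituting and solving: (63 − 16·√L)·2·L^(-1/2) = 10 gives L = 9.

L* = 9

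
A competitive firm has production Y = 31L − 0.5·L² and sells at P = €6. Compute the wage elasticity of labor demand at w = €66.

From P·MP_L = w with MP_L = 31 − L, labor demand is L(w) = 31 − w/6.
dL/dw = −1/(6) = -1/6.
At w = 66, L = 20, so ε = (dL/dw)·(w/L) = (-1/6)·(66/20) = -0.55.

ε = -0.55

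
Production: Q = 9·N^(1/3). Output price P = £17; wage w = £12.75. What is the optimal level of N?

MP_N = (1/3)·9·N^(-2/3) = 3·N^(-2/3).
Profit maximization for a price taker requires P·MP_N = w: 17·3·N^(-2/3) = 12.75.
So N^(-2/3) = 0.25, which gives N = 8.

N* = 8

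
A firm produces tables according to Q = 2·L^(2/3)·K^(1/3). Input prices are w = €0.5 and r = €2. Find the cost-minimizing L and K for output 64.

L* = 64, K* = 8

Cost minimization requires the marginal rate of technical substitution to equal the input-price ratio: MP_L/MP_K = w/r.
Here MP_L/MP_K = (2/3)·(K/L)/(1/3) = 2·(K/L). Setting this equal to 0.5/2 = 0.25 gives K = 0.125L.
Substituting into Q = 64: 2·L^(2/3)·(0.125L)^(1/3) = 64.
Solving, L = 64 and K = 8.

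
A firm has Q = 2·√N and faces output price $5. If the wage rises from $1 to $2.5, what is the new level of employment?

N* = 4

From P·MP_N = w with MP_N = N^(-1/2), the labor demand is N(w) = (5/w)^(2).
At w = 1: N = 25. At w = 2.5: N = 4.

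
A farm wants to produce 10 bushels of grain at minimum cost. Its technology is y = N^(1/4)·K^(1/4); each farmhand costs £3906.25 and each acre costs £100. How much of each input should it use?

Cost minimization requires the marginal rate of technical substitution to equal the input-price ratio: MP_N/MP_K = w/r.
Here MP_N/MP_K = (1/4)·(K/N)/(1/4) = (K/N). Setting this equal to 3906.25/100 = 39.0625 gives K = 39.0625N.
Substituting into y = 10: N^(1/4)·(39.0625N)^(1/4) = 10.
Solving, N = 16 and K = 625.

N* = 16, K* = 625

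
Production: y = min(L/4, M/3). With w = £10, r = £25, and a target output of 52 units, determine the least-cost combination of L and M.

With a fixed-proportions technology, the cost-minimizing bundle uses no slack in either input: L/4 = M/3 = y.
So L = 4·52 = 208 and M = 3·52 = 156.

L* = 208, M* = 156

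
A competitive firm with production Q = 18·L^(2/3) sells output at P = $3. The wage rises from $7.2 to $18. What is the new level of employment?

L* = 8

From P·MP_L = w with MP_L = 12·L^(-1/3), the labor demand is L(w) = (36/w)^(3).
At w = 7.2: L = 125. At w = 18: L = 8.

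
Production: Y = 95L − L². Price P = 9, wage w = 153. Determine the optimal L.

The marginal product of L is MP_L = 95 − 2L.
A price-taking firm hires until the value of the marginal product equals the wage: P·MP_L = w, so 9·(95 − 2L) = 153.
Then 95 − 2L = 17, giving L = 39.

L* = 39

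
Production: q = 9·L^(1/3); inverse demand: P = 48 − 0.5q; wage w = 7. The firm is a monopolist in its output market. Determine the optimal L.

Marginal revenue from the inverse demand is MR = 48 − q.
The marginal product is MP_L = 3·L^(-2/3).
A monopolist hires until marginal revenue product equals the wage: MR·MP_L = w.
At L, q = 9·L^(1/3). Substituting and solving: (48 − 9·L^(1/3))·3·L^(-2/3) = 7 gives L = 27.

L* = 27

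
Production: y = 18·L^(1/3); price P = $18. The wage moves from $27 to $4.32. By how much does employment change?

ΔL = 117

From P·MP_L = w with MP_L = 6·L^(-2/3), the labor demand is L(w) = (108/w)^(3/2).
At w = 27: L = 8. At w = 4.32: L = 125.
ΔL = 125 − 8 = 117.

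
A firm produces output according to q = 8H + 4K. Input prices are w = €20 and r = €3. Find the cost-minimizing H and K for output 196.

H* = 0, K* = 49

The inputs are perfect substitutes, so the firm uses whichever has the lower cost per unit of output.
Cost per unit of output via H is w/8 = 2.5; via K it is r/4 = 0.75. K is cheaper.
Producing q = 196 with K alone: H = 0, K = 49.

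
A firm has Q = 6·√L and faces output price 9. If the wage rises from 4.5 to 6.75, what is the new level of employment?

L* = 16

From P·MP_L = w with MP_L = 3·L^(-1/2), the labor demand is L(w) = (27/w)^(2).
At w = 4.5: L = 36. At w = 6.75: L = 16.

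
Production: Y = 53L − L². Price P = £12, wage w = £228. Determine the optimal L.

L* = 17

The marginal product of L is MP_L = 53 − 2L.
A price-taking firm hires until the value of the marginal product equals the wage: P·MP_L = w, so 12·(53 − 2L) = 228.
Then 53 − 2L = 19, giving L = 17.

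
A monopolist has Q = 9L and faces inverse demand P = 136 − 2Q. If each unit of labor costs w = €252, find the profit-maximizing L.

Marginal revenue from the inverse demand is MR = 136 − 4Q.
The marginal product is MP_L = 9.
A monopolist hires until marginal revenue product equals the wage: MR·MP_L = w.
(136 − 36L)·9 = 252, so L = 3.

L* = 3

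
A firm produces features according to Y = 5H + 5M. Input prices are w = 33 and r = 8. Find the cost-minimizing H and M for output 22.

H* = 0, M* = 4.4

The inputs are perfect substitutes, so the firm uses whichever has the lower cost per unit of output.
Cost per unit of output via H is w/5 = 6.6; via M it is r/5 = 1.6. M is cheaper.
Producing Y = 22 with M alone: H = 0, M = 4.4.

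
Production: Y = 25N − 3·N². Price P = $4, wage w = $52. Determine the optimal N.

The marginal product of N is MP_N = 25 − 6N.
A price-taking firm hires until the value of the marginal product equals the wage: P·MP_N = w, so 4·(25 − 6N) = 52.
Then 25 − 6N = 13, giving N = 2.

N* = 2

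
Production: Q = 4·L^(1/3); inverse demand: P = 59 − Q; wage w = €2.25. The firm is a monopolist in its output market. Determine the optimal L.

Marginal revenue from the inverse demand is MR = 59 − 2Q.
The marginal product is MP_L = (4/3)·L^(-2/3).
A monopolist hires until marginal revenue product equals the wage: MR·MP_L = w.
At L, Q = 4·L^(1/3). Substituting and solving: (59 − 8·L^(1/3))·(4/3)·L^(-2/3) = 2.25 gives L = 64.

L* = 64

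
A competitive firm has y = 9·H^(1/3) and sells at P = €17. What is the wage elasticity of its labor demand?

MP_H = (1/3)·9·H^(-2/3), so P·MP_H = w gives 51·H^(-2/3) = w.
Solving, H(w) = (51/w)^(3/2). This is a constant-elasticity form: H ∝ w^(−3/2), so ε = −3/2.

ε = -1.5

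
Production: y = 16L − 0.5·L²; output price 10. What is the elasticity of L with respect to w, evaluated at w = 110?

From P·MP_L = w with MP_L = 16 − L, labor demand is L(w) = 16 − w/10.
dL/dw = −1/(10) = -0.1.
At w = 110, L = 5, so ε = (dL/dw)·(w/L) = (-0.1)·(110/5) = -2.2.

ε = -2.2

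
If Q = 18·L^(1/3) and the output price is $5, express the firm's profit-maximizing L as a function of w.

L(w) = (30/w)^(3/2)

MP_L = (1/3)·18·L^(-2/3) = 6·L^(-2/3).
Setting P·MP_L = w: 30·L^(-2/3) = w.
Solving for L: L^(-2/3) = w/30, so L = (30/w)^(3/2).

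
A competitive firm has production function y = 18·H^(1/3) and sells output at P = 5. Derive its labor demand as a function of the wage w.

MP_H = (1/3)·18·H^(-2/3) = 6·H^(-2/3).
Setting P·MP_H = w: 30·H^(-2/3) = w.
Solving for H: H^(-2/3) = w/30, so H = (30/w)^(3/2).

H(w) = (30/w)^(3/2)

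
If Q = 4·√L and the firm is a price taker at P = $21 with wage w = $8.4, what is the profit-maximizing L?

L* = 25

MP_L = (1/2)·4·L^(-1/2) = 2·L^(-1/2).
Profit maximization for a price taker requires P·MP_L = w: 21·2·L^(-1/2) = 8.4.
So L^(-1/2) = 0.2, which gives L = 25.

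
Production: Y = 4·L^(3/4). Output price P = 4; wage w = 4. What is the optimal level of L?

MP_L = (3/4)·4·L^(-1/4) = 3·L^(-1/4).
Profit maximization for a price taker requires P·MP_L = w: 4·3·L^(-1/4) = 4.
So L^(-1/4) = 1/3, which gives L = 81.

L* = 81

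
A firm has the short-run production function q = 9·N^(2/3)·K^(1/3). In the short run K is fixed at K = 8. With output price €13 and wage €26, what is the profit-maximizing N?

N* = 216

With K = 8, MP_N = (2/3)·9·N^(-1/3)·8^(1/3) = 12·N^(-1/3).
Profit maximization for a price taker requires P·MP_N = w: 13·12·N^(-1/3) = 26.
So N^(-1/3) = 1/6, which gives N = 216.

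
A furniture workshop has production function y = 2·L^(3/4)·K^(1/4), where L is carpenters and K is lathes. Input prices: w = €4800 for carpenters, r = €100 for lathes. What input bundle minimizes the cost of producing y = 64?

L* = 16, K* = 256

Cost minimization requires the marginal rate of technical substitution to equal the input-price ratio: MP_L/MP_K = w/r.
Here MP_L/MP_K = (3/4)·(K/L)/(1/4) = 3·(K/L). Setting this equal to 4800/100 = 48 gives K = 16L.
Substituting into y = 64: 2·L^(3/4)·(16L)^(1/4) = 64.
Solving, L = 16 and K = 256.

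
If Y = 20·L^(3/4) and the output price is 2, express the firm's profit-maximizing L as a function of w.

L(w) = 810000/w^(4)

MP_L = (3/4)·20·L^(-1/4) = 15·L^(-1/4).
Setting P·MP_L = w: 30·L^(-1/4) = w.
Solving for L: L^(-1/4) = w/30, so L = (30/w)^(4).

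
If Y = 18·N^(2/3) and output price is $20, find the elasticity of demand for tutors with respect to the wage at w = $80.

ε = -3

MP_N = (2/3)·18·N^(-1/3), so P·MP_N = w gives 240·N^(-1/3) = w.
Solving, N(w) = (240/w)^(3). This is a constant-elasticity form: N ∝ w^(−3), so ε = −3.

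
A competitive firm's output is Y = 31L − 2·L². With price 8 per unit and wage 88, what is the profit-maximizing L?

L* = 5

The marginal product of L is MP_L = 31 − 4L.
A price-taking firm hires until the value of the marginal product equals the wage: P·MP_L = w, so 8·(31 − 4L) = 88.
Then 31 − 4L = 11, giving L = 5.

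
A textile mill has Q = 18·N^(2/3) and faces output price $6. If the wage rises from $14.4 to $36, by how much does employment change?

From P·MP_N = w with MP_N = 12·N^(-1/3), the labor demand is N(w) = (72/w)^(3).
At w = 14.4: N = 125. At w = 36: N = 8.
ΔN = 8 − 125 = -117.

ΔN = -117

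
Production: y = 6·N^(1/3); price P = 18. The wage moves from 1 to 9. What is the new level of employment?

N* = 8

From P·MP_N = w with MP_N = 2·N^(-2/3), the labor demand is N(w) = (36/w)^(3/2).
At w = 1: N = 216. At w = 9: N = 8.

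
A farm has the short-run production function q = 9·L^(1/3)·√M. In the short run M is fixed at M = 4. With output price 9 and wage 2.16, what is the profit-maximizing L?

With M = 4, MP_L = (1/3)·9·L^(-2/3)·4^(1/2) = 6·L^(-2/3).
Profit maximization for a price taker requires P·MP_L = w: 9·6·L^(-2/3) = 2.16.
So L^(-2/3) = 0.04, which gives L = 125.

L* = 125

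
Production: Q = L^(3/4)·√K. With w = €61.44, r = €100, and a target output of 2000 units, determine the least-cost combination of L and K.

Cost minimization requires the marginal rate of technical substitution to equal the input-price ratio: MP_L/MP_K = w/r.
Here MP_L/MP_K = (3/4)·(K/L)/(1/2) = 1.5·(K/L). Setting this equal to 61.44/100 = 0.6144 gives K = 0.4096L.
Substituting into Q = 2000: L^(3/4)·(0.4096L)^(1/2) = 2000.
Solving, L = 625 and K = 256.

L* = 625, K* = 256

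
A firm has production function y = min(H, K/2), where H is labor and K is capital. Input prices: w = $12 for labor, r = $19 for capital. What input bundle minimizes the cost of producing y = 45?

With a fixed-proportions technology, the cost-minimizing bundle uses no slack in either input: H = K/2 = y.
So H = 45 and K = 2·45 = 90.

H* = 45, K* = 90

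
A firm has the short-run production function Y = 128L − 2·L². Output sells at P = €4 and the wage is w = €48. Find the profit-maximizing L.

L* = 29

The marginal product of L is MP_L = 128 − 4L.
A price-taking firm hires until the value of the marginal product equals the wage: P·MP_L = w, so 4·(128 − 4L) = 48.
Then 128 − 4L = 12, giving L = 29.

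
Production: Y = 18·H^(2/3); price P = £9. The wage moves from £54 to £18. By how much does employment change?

ΔH = 208

From P·MP_H = w with MP_H = 12·H^(-1/3), the labor demand is H(w) = (108/w)^(3).
At w = 54: H = 8. At w = 18: H = 216.
ΔH = 216 − 8 = 208.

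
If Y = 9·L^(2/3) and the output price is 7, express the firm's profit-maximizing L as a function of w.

MP_L = (2/3)·9·L^(-1/3) = 6·L^(-1/3).
Setting P·MP_L = w: 42·L^(-1/3) = w.
Solving for L: L^(-1/3) = w/42, so L = (42/w)^(3).

L(w) = 74088/w³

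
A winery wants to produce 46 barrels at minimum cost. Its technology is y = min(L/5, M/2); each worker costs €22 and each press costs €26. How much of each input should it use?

With a fixed-proportions technology, the cost-minimizing bundle uses no slack in either input: L/5 = M/2 = y.
So L = 5·46 = 230 and M = 2·46 = 92.

L* = 230, M* = 92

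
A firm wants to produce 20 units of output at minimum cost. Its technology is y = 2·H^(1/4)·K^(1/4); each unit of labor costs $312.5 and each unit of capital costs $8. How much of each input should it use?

Cost minimization requires the marginal rate of technical substitution to equal the input-price ratio: MP_H/MP_K = w/r.
Here MP_H/MP_K = (1/4)·(K/H)/(1/4) = (K/H). Setting this equal to 312.5/8 = 39.0625 gives K = 39.0625H.
Substituting into y = 20: 2·H^(1/4)·(39.0625H)^(1/4) = 20.
Solving, H = 16 and K = 625.

H* = 16, K* = 625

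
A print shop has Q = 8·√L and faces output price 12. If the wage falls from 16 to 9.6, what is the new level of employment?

L* = 25

From P·MP_L = w with MP_L = 4·L^(-1/2), the labor demand is L(w) = (48/w)^(2).
At w = 16: L = 9. At w = 9.6: L = 25.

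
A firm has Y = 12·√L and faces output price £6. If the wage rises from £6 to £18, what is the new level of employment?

From P·MP_L = w with MP_L = 6·L^(-1/2), the labor demand is L(w) = (36/w)^(2).
At w = 6: L = 36. At w = 18: L = 4.

L* = 4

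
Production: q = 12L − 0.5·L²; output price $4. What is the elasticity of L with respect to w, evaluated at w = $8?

From P·MP_L = w with MP_L = 12 − L, labor demand is L(w) = 12 − w/4.
dL/dw = −1/(4) = -0.25.
At w = 8, L = 10, so ε = (dL/dw)·(w/L) = (-0.25)·(8/10) = -0.2.

ε = -0.2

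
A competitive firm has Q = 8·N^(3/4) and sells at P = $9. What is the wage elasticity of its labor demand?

ε = -4

MP_N = (3/4)·8·N^(-1/4), so P·MP_N = w gives 54·N^(-1/4) = w.
Solving, N(w) = (54/w)^(4). This is a constant-elasticity form: N ∝ w^(−4), so ε = −4.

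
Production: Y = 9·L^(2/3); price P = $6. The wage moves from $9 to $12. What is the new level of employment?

From P·MP_L = w with MP_L = 6·L^(-1/3), the labor demand is L(w) = (36/w)^(3).
At w = 9: L = 64. At w = 12: L = 27.

L* = 27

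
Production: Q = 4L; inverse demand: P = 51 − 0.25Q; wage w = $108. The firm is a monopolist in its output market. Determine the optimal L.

L* = 12

Marginal revenue from the inverse demand is MR = 51 − 0.5Q.
The marginal product is MP_L = 4.
A monopolist hires until marginal revenue product equals the wage: MR·MP_L = w.
(51 − 2L)·4 = 108, so L = 12.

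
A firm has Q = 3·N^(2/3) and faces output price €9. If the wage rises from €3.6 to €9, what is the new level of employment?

N* = 8

From P·MP_N = w with MP_N = 2·N^(-1/3), the labor demand is N(w) = (18/w)^(3).
At w = 3.6: N = 125. At w = 9: N = 8.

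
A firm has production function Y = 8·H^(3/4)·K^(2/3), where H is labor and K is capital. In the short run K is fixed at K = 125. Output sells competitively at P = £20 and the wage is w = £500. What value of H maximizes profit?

With K = 125, MP_H = (3/4)·8·H^(-1/4)·125^(2/3) = 150·H^(-1/4).
Profit maximization for a price taker requires P·MP_H = w: 20·150·H^(-1/4) = 500.
So H^(-1/4) = 1/6, which gives H = 1296.

H* = 1296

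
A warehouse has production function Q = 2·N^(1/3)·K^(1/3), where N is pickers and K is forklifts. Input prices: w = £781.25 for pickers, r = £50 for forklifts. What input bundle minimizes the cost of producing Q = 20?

N* = 8, K* = 125

Cost minimization requires the marginal rate of technical substitution to equal the input-price ratio: MP_N/MP_K = w/r.
Here MP_N/MP_K = (1/3)·(K/N)/(1/3) = (K/N). Setting this equal to 781.25/50 = 15.625 gives K = 15.625N.
Substituting into Q = 20: 2·N^(1/3)·(15.625N)^(1/3) = 20.
Solving, N = 8 and K = 125.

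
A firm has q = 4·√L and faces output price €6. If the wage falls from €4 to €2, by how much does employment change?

From P·MP_L = w with MP_L = 2·L^(-1/2), the labor demand is L(w) = (12/w)^(2).
At w = 4: L = 9. At w = 2: L = 36.
ΔL = 36 − 9 = 27.

ΔL = 27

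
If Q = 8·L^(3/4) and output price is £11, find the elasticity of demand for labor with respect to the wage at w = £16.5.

ε = -4

MP_L = (3/4)·8·L^(-1/4), so P·MP_L = w gives 66·L^(-1/4) = w.
Solving, L(w) = (66/w)^(4). This is a constant-elasticity form: L ∝ w^(−4), so ε = −4.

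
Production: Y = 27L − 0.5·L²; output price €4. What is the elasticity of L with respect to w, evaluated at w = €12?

From P·MP_L = w with MP_L = 27 − L, labor demand is L(w) = 27 − w/4.
dL/dw = −1/(4) = -0.25.
At w = 12, L = 24, so ε = (dL/dw)·(w/L) = (-0.25)·(12/24) = -0.125.

ε = -0.125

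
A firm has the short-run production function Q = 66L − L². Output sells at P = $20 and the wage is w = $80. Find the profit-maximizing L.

The marginal product of L is MP_L = 66 − 2L.
A price-taking firm hires until the value of the marginal product equals the wage: P·MP_L = w, so 20·(66 − 2L) = 80.
Then 66 − 2L = 4, giving L = 31.

L* = 31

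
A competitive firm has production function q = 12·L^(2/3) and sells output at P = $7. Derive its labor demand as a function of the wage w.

MP_L = (2/3)·12·L^(-1/3) = 8·L^(-1/3).
Setting P·MP_L = w: 56·L^(-1/3) = w.
Solving for L: L^(-1/3) = w/56, so L = (56/w)^(3).

L(w) = 175616/w³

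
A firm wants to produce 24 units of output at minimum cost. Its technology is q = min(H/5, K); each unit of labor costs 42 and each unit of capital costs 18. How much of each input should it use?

With a fixed-proportions technology, the cost-minimizing bundle uses no slack in either input: H/5 = K = q.
So H = 5·24 = 120 and K = 24.

H* = 120, K* = 24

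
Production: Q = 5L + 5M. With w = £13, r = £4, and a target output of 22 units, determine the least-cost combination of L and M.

L* = 0, M* = 4.4

The inputs are perfect substitutes, so the firm uses whichever has the lower cost per unit of output.
Cost per unit of output via L is w/5 = 2.6; via M it is r/5 = 0.8. M is cheaper.
Producing Q = 22 with M alone: L = 0, M = 4.4.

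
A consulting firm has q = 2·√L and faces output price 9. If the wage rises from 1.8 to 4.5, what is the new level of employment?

L* = 4

From P·MP_L = w with MP_L = L^(-1/2), the labor demand is L(w) = (9/w)^(2).
At w = 1.8: L = 25. At w = 4.5: L = 4.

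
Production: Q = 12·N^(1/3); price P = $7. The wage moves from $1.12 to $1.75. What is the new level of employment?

N* = 64

From P·MP_N = w with MP_N = 4·N^(-2/3), the labor demand is N(w) = (28/w)^(3/2).
At w = 1.12: N = 125. At w = 1.75: N = 64.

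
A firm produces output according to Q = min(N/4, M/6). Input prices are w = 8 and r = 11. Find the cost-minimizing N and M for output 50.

N* = 200, M* = 300

With a fixed-proportions technology, the cost-minimizing bundle uses no slack in either input: N/4 = M/6 = Q.
So N = 4·50 = 200 and M = 6·50 = 300.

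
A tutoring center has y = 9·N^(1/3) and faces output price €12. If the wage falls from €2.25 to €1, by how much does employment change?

ΔN = 152

From P·MP_N = w with MP_N = 3·N^(-2/3), the labor demand is N(w) = (36/w)^(3/2).
At w = 2.25: N = 64. At w = 1: N = 216.
ΔN = 216 − 64 = 152.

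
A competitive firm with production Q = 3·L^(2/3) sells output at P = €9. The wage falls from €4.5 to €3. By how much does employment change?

From P·MP_L = w with MP_L = 2·L^(-1/3), the labor demand is L(w) = (18/w)^(3).
At w = 4.5: L = 64. At w = 3: L = 216.
ΔL = 216 − 64 = 152.

ΔL = 152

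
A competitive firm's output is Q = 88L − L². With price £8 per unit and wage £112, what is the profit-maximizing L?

L* = 37

The marginal product of L is MP_L = 88 − 2L.
A price-taking firm hires until the value of the marginal product equals the wage: P·MP_L = w, so 8·(88 − 2L) = 112.
Then 88 − 2L = 14, giving L = 37.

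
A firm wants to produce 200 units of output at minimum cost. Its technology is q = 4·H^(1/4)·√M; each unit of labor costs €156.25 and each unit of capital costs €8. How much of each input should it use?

Cost minimization requires the marginal rate of technical substitution to equal the input-price ratio: MP_H/MP_M = w/r.
Here MP_H/MP_M = (1/4)·(M/H)/(1/2) = 0.5·(M/H). Setting this equal to 156.25/8 = 19.53125 gives M = 39.0625H.
Substituting into q = 200: 4·H^(1/4)·(39.0625H)^(1/2) = 200.
Solving, H = 16 and M = 625.

H* = 16, M* = 625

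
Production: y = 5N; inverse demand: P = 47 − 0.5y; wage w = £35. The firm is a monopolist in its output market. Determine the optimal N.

N* = 8

Marginal revenue from the inverse demand is MR = 47 − y.
The marginal product is MP_N = 5.
A monopolist hires until marginal revenue product equals the wage: MR·MP_N = w.
(47 − 5N)·5 = 35, so N = 8.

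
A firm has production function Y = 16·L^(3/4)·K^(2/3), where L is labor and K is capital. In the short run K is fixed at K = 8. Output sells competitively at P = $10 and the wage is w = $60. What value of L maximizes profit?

With K = 8, MP_L = (3/4)·16·L^(-1/4)·8^(2/3) = 48·L^(-1/4).
Profit maximization for a price taker requires P·MP_L = w: 10·48·L^(-1/4) = 60.
So L^(-1/4) = 0.125, which gives L = 4096.

L* = 4096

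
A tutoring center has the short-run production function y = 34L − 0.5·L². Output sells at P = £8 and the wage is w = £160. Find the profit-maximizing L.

The marginal product of L is MP_L = 34 − L.
A price-taking firm hires until the value of the marginal product equals the wage: P·MP_L = w, so 8·(34 − L) = 160.
Then 34 − L = 20, giving L = 14.

L* = 14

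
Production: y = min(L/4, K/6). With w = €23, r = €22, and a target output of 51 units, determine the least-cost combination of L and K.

L* = 204, K* = 306

With a fixed-proportions technology, the cost-minimizing bundle uses no slack in either input: L/4 = K/6 = y.
So L = 4·51 = 204 and K = 6·51 = 306.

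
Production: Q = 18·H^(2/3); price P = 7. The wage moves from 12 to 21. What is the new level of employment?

From P·MP_H = w with MP_H = 12·H^(-1/3), the labor demand is H(w) = (84/w)^(3).
At w = 12: H = 343. At w = 21: H = 64.

H* = 64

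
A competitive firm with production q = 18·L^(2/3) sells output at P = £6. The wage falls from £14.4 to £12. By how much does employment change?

From P·MP_L = w with MP_L = 12·L^(-1/3), the labor demand is L(w) = (72/w)^(3).
At w = 14.4: L = 125. At w = 12: L = 216.
ΔL = 216 − 125 = 91.

ΔL = 91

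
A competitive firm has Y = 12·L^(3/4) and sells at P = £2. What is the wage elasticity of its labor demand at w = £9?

ε = -4

MP_L = (3/4)·12·L^(-1/4), so P·MP_L = w gives 18·L^(-1/4) = w.
Solving, L(w) = (18/w)^(4). This is a constant-elasticity form: L ∝ w^(−4), so ε = −4.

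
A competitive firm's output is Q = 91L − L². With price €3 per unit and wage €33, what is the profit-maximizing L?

The marginal product of L is MP_L = 91 − 2L.
A price-taking firm hires until the value of the marginal product equals the wage: P·MP_L = w, so 3·(91 − 2L) = 33.
Then 91 − 2L = 11, giving L = 40.

L* = 40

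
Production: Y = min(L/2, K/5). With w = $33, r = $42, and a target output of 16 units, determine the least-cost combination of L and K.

L* = 32, K* = 80

With a fixed-proportions technology, the cost-minimizing bundle uses no slack in either input: L/2 = K/5 = Y.
So L = 2·16 = 32 and K = 5·16 = 80.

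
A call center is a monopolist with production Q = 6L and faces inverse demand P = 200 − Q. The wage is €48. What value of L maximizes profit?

Marginal revenue from the inverse demand is MR = 200 − 2Q.
The marginal product is MP_L = 6.
A monopolist hires until marginal revenue product equals the wage: MR·MP_L = w.
(200 − 12L)·6 = 48, so L = 16.

L* = 16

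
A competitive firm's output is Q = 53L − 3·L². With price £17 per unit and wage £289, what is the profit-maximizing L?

L* = 6

The marginal product of L is MP_L = 53 − 6L.
A price-taking firm hires until the value of the marginal product equals the wage: P·MP_L = w, so 17·(53 − 6L) = 289.
Then 53 − 6L = 17, giving L = 6.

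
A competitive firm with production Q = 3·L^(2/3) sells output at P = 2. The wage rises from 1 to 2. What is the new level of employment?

From P·MP_L = w with MP_L = 2·L^(-1/3), the labor demand is L(w) = (4/w)^(3).
At w = 1: L = 64. At w = 2: L = 8.

L* = 8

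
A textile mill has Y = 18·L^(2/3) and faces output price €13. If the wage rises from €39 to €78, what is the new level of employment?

L* = 8

From P·MP_L = w with MP_L = 12·L^(-1/3), the labor demand is L(w) = (156/w)^(3).
At w = 39: L = 64. At w = 78: L = 8.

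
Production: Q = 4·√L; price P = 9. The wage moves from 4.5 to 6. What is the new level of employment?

L* = 9

From P·MP_L = w with MP_L = 2·L^(-1/2), the labor demand is L(w) = (18/w)^(2).
At w = 4.5: L = 16. At w = 6: L = 9.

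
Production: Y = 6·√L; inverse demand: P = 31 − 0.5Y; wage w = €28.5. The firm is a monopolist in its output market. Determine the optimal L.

L* = 4

Marginal revenue from the inverse demand is MR = 31 − Y.
The marginal product is MP_L = 3·L^(-1/2).
A monopolist hires until marginal revenue product equals the wage: MR·MP_L = w.
At L, Y = 6·√L. Substituting and solving: (31 − 6·√L)·3·L^(-1/2) = 28.5 gives L = 4.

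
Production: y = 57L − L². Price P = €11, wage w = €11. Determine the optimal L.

The marginal product of L is MP_L = 57 − 2L.
A price-taking firm hires until the value of the marginal product equals the wage: P·MP_L = w, so 11·(57 − 2L) = 11.
Then 57 − 2L = 1, giving L = 28.

L* = 28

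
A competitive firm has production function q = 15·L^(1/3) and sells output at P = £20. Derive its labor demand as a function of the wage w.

MP_L = (1/3)·15·L^(-2/3) = 5·L^(-2/3).
Setting P·MP_L = w: 100·L^(-2/3) = w.
Solving for L: L^(-2/3) = w/100, so L = (100/w)^(3/2).

L(w) = (100/w)^(3/2)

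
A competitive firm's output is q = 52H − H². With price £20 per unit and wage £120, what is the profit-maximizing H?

H* = 23

The marginal product of H is MP_H = 52 − 2H.
A price-taking firm hires until the value of the marginal product equals the wage: P·MP_H = w, so 20·(52 − 2H) = 120.
Then 52 − 2H = 6, giving H = 23.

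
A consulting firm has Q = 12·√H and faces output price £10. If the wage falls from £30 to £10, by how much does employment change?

ΔH = 32

From P·MP_H = w with MP_H = 6·H^(-1/2), the labor demand is H(w) = (60/w)^(2).
At w = 30: H = 4. At w = 10: H = 36.
ΔH = 36 − 4 = 32.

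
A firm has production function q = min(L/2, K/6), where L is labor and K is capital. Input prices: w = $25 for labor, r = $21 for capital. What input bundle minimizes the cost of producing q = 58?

With a fixed-proportions technology, the cost-minimizing bundle uses no slack in either input: L/2 = K/6 = q.
So L = 2·58 = 116 and K = 6·58 = 348.

L* = 116, K* = 348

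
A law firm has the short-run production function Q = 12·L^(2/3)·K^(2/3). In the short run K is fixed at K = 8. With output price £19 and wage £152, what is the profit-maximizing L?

L* = 64

With K = 8, MP_L = (2/3)·12·L^(-1/3)·8^(2/3) = 32·L^(-1/3).
Profit maximization for a price taker requires P·MP_L = w: 19·32·L^(-1/3) = 152.
So L^(-1/3) = 0.25, which gives L = 64.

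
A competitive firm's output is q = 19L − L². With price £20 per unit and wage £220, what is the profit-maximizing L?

The marginal product of L is MP_L = 19 − 2L.
A price-taking firm hires until the value of the marginal product equals the wage: P·MP_L = w, so 20·(19 − 2L) = 220.
Then 19 − 2L = 11, giving L = 4.

L* = 4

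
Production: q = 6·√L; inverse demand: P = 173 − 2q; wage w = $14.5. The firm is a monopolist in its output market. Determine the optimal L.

Marginal revenue from the inverse demand is MR = 173 − 4q.
The marginal product is MP_L = 3·L^(-1/2).
A monopolist hires until marginal revenue product equals the wage: MR·MP_L = w.
At L, q = 6·√L. Substituting and solving: (173 − 24·√L)·3·L^(-1/2) = 14.5 gives L = 36.

L* = 36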